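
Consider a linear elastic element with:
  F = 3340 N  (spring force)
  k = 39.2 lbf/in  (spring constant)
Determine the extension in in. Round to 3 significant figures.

From Hooke's law: x = F/k.
F = 3340 N; k = 39.2 lbf/in = 6865 N/m.
x = 0.4865 m
0.4865 m × (1 in / 0.02540 m) = 19.15 in

19.2 in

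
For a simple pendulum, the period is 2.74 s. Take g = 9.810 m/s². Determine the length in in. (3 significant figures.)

Solving T = 2π√(L/g) for L: L = g·(T/2π)².
T = 2.74 s; g = 9.810 m/s².
L = 1.866 m
1.866 m × (1 in / 0.02540 m) = 73.45 in

73.4 in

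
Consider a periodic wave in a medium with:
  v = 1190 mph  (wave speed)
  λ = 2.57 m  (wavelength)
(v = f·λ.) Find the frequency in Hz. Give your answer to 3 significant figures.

Rearranging v = f·λ for f: f = v/λ.
v = 1190 mph = 532.0 m/s; λ = 2.57 m.
f = 207.0 Hz

207 Hz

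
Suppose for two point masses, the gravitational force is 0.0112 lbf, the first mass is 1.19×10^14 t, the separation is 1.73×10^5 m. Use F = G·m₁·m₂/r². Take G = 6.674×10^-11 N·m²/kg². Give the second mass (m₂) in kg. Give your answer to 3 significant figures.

188 kg

Rearranging: m₂ = F·r²/(G·m₁).
F = 0.0112 lbf = 0.04982 N; m₁ = 1.19×10^14 t = 1.190×10^17 kg; r = 1.73×10^5 m; G = 6.674×10^-11 N·m²/kg².
m₂ = 187.7 kg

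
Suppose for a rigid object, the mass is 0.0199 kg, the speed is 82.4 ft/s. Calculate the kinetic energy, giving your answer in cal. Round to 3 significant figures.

1.50 cal

KE is given directly by: KE = ½mv².
m = 0.0199 kg; v = 82.4 ft/s = 25.12 m/s.
KE = 6.276 J
6.276 J × (1 cal / 4.184 J) = 1.500 cal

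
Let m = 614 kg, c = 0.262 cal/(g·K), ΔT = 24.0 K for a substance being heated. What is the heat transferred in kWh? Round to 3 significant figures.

Directly: Q = mcΔT.
m = 614 kg; c = 0.262 cal/(g·K) = 1096 J/(kg·K); ΔT = 24.0 K.
Q = 1.615×10^7 J
1.615×10^7 J × (1 kWh / 3.600×10^6 J) = 4.487 kWh

4.49 kWh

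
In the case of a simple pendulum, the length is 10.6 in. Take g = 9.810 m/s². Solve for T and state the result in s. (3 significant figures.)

Directly: T = 2π√(L/g).
L = 10.6 in = 0.2692 m; g = 9.810 m/s².
T = 1.041 s

1.04 s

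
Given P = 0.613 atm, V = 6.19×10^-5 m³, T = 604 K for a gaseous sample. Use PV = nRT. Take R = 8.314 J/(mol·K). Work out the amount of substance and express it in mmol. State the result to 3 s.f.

From the ideal-gas law: n = PV/(RT).
P = 0.613 atm = 62112 Pa; V = 6.19×10^-5 m³; T = 604 K; R = 8.314 J/(mol·K).
n = 7.656×10^-4 mol
7.656×10^-4 mol × (1 mmol / 0.001000 mol) = 0.7656 mmol

0.766 mmol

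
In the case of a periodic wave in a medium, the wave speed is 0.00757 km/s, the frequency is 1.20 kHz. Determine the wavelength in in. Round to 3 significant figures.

0.248 in

Rearranging v = f·λ for λ: λ = v/f.
v = 0.00757 km/s = 7.570 m/s; f = 1.20 kHz = 1200 Hz.
λ = 0.006308 m
0.006308 m × (1 in / 0.02540 m) = 0.2484 in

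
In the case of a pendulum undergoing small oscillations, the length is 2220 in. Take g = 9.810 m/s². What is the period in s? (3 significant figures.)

Directly: T = 2π√(L/g).
L = 2220 in = 56.39 m; g = 9.810 m/s².
T = 15.06 s

15.1 s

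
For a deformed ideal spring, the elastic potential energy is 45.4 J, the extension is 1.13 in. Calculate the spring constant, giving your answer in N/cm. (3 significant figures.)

1100 N/cm

Rearranging: k = 2U/x².
U = 45.4 J; x = 1.13 in = 0.02870 m.
k = 1.102×10^5 N/m
1.102×10^5 N/m × (1 N/cm / 100.0 N/m) = 1102 N/cm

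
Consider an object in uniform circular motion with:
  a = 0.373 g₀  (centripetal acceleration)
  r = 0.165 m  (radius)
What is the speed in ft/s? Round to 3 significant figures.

2.55 ft/s

Rearranging: v = √(a·r).
a = 0.373 g₀ = 3.658 m/s²; r = 0.165 m.
v = 0.7769 m/s
0.7769 m/s × (1 ft/s / 0.3048 m/s) = 2.549 ft/s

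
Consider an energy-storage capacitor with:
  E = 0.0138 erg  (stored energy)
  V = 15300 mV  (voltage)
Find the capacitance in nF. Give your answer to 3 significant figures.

0.0118 nF

Solving E = ½C·V² for C: C = 2E/V².
E = 0.0138 erg = 1.380×10^-9 J; V = 15300 mV = 15.30 V.
C = 1.179×10^-11 F
1.179×10^-11 F × (1 nF / 1.000×10^-9 F) = 0.01179 nF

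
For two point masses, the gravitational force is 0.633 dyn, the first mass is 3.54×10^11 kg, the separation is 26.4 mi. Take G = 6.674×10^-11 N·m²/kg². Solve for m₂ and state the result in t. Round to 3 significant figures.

From Newton's law of gravitation: m₂ = F·r²/(G·m₁).
F = 0.633 dyn = 6.330×10^-6 N; m₁ = 3.54×10^11 kg; r = 26.4 mi = 42487 m; G = 6.674×10^-11 N·m²/kg².
m₂ = 483.6 kg
483.6 kg × (1 t / 1000 kg) = 0.4836 t

0.484 t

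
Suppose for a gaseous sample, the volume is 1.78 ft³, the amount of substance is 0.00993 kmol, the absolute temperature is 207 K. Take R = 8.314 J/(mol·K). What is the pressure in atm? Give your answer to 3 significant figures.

From the ideal-gas law: P = nRT/V.
V = 1.78 ft³ = 0.05040 m³; n = 0.00993 kmol = 9.930 mol; T = 207 K; R = 8.314 J/(mol·K).
P = 3.391×10^5 Pa
3.391×10^5 Pa × (1 atm / 1.013×10^5 Pa) = 3.346 atm

3.35 atm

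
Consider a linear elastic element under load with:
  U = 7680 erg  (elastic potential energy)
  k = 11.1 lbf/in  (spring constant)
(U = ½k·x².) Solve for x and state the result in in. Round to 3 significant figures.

Solving U = ½k·x² for x: x = √(2U/k).
U = 7680 erg = 7.680×10^-4 J; k = 11.1 lbf/in = 1944 N/m.
x = 8.889×10^-4 m
8.889×10^-4 m × (1 in / 0.02540 m) = 0.03500 in

0.0350 in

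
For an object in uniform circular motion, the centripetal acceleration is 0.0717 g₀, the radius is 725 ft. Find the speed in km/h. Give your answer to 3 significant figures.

Rearranging: v = √(a·r).
a = 0.0717 g₀ = 0.7031 m/s²; r = 725 ft = 221.0 m.
v = 12.47 m/s
12.47 m/s × (1 km/h / 0.2778 m/s) = 44.87 km/h

44.9 km/h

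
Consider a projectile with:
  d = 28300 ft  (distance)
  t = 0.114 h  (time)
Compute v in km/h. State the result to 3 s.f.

Directly: v = d/t.
d = 28300 ft = 8626 m; t = 0.114 h = 410.4 s.
v = 21.02 m/s
21.02 m/s × (1 km/h / 0.2778 m/s) = 75.67 km/h

75.7 km/h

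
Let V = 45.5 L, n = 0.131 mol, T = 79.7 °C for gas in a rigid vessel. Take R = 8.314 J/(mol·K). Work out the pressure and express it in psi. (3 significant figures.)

1.23 psi

P is given directly by: P = nRT/V.
V = 45.5 L = 0.04550 m³; n = 0.131 mol; T = 79.7 °C = 352.8 K; R = 8.314 J/(mol·K).
P = 8446 Pa
8446 Pa × (1 psi / 6895 Pa) = 1.225 psi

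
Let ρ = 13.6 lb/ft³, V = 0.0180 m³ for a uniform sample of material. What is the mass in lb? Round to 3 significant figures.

8.65 lb

Rearranging: m = ρV.
ρ = 13.6 lb/ft³ = 217.9 kg/m³; V = 0.0180 m³.
m = 3.921 kg
3.921 kg × (1 lb / 0.4536 kg) = 8.645 lb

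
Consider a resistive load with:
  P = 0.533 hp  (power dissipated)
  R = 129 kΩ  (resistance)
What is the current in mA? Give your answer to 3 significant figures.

55.5 mA

Rearranging P = I²R for I: I = √(P/R).
P = 0.533 hp = 397.5 W; R = 129 kΩ = 1.290×10^5 Ω.
I = 0.05551 A
0.05551 A × (1 mA / 0.001000 A) = 55.51 mA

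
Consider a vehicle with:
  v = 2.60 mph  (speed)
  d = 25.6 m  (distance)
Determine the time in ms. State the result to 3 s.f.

Rearranging v = d/t for t: t = d/v.
v = 2.60 mph = 1.162 m/s; d = 25.6 m.
t = 22.03 s
22.03 s × (1 ms / 0.001000 s) = 22025 ms

22000 ms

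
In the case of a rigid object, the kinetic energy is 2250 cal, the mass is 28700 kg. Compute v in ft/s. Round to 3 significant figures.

2.66 ft/s

Solving KE = ½mv² for v: v = √(2·KE/m).
KE = 2250 cal = 9414 J; m = 28700 kg.
v = 0.8100 m/s
0.8100 m/s × (1 ft/s / 0.3048 m/s) = 2.657 ft/s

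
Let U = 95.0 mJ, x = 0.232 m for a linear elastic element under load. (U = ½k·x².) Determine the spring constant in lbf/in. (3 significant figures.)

0.0202 lbf/in

Rearranging U = ½k·x² for k: k = 2U/x².
U = 95.0 mJ = 0.09500 J; x = 0.232 m.
k = 3.530 N/m
3.530 N/m × (1 lbf/in / 175.1 N/m) = 0.02016 lbf/in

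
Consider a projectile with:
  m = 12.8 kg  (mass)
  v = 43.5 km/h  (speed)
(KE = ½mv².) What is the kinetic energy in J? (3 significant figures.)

Directly: KE = ½mv².
m = 12.8 kg; v = 43.5 km/h = 12.08 m/s.
KE = 934.4 J  (the unit combination reduces to kg·m²/s² = J)

934 J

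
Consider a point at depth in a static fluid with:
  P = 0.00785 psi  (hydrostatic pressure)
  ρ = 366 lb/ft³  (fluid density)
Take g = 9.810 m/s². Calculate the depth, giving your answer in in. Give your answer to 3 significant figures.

0.0370 in

Rearranging P = ρ·g·h for h: h = P/(ρ·g).
P = 0.00785 psi = 54.12 Pa; ρ = 366 lb/ft³ = 5863 kg/m³; g = 9.810 m/s².
h = 9.411×10^-4 m
9.411×10^-4 m × (1 in / 0.02540 m) = 0.03705 in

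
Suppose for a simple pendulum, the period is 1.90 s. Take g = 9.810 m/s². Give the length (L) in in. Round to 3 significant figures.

Solving T = 2π√(L/g) for L: L = g·(T/2π)².
T = 1.90 s; g = 9.810 m/s².
L = 0.8970 m
0.8970 m × (1 in / 0.02540 m) = 35.32 in

35.3 in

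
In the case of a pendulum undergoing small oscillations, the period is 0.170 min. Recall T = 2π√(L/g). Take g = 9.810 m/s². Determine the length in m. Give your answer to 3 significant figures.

25.9 m

Rearranging: L = g·(T/2π)².
T = 0.170 min = 10.20 s; g = 9.810 m/s².
L = 25.85 m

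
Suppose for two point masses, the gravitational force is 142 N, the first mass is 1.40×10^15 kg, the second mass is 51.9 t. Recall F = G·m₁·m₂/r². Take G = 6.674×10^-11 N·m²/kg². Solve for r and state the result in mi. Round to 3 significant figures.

3.63 mi

From Newton's law of gravitation: r = √(G·m₁m₂/F).
F = 142 N; m₁ = 1.40×10^15 kg; m₂ = 51.9 t = 51900 kg; G = 6.674×10^-11 N·m²/kg².
r = 5844 m
5844 m × (1 mi / 1609 m) = 3.631 mi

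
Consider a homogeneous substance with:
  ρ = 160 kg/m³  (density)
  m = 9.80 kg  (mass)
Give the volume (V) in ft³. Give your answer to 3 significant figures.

Rearranging ρ = m/V for V: V = m/ρ.
ρ = 160 kg/m³; m = 9.80 kg.
V = 0.06125 m³
0.06125 m³ × (1 ft³ / 0.02832 m³) = 2.163 ft³

2.16 ft³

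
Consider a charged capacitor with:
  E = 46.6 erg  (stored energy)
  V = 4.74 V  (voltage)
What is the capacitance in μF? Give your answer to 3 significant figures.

Solving E = ½C·V² for C: C = 2E/V².
E = 46.6 erg = 4.660×10^-6 J; V = 4.74 V.
C = 4.148×10^-7 F
4.148×10^-7 F × (1 μF / 1.000×10^-6 F) = 0.4148 μF

0.415 μF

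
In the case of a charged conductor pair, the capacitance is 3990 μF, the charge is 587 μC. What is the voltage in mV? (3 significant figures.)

Rearranging C = Q/V for V: V = Q/C.
C = 3990 μF = 0.003990 F; Q = 587 μC = 5.870×10^-4 C.
V = 0.1471 V
0.1471 V × (1 mV / 0.001000 V) = 147.1 mV

147 mV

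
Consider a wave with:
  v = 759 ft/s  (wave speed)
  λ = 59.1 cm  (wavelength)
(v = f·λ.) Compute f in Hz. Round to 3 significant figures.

391 Hz

Solving v = f·λ for f: f = v/λ.
v = 759 ft/s = 231.3 m/s; λ = 59.1 cm = 0.5910 m.
f = 391.4 Hz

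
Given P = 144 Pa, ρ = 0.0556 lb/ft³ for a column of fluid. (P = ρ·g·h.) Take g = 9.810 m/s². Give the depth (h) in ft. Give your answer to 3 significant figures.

Rearranging: h = P/(ρ·g).
P = 144 Pa; ρ = 0.0556 lb/ft³ = 0.8906 kg/m³; g = 9.810 m/s².
h = 16.48 m
16.48 m × (1 ft / 0.3048 m) = 54.07 ft

54.1 ft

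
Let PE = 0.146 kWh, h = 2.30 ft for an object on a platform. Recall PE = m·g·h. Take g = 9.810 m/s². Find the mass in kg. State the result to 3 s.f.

Rearranging PE = m·g·h for m: m = PE/(g·h).
PE = 0.146 kWh = 5.256×10^5 J; h = 2.30 ft = 0.7010 m; g = 9.810 m/s².
m = 76426 kg

76400 kg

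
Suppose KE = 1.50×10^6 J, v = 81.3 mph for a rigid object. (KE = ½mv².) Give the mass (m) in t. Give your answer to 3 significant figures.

2.27 t

Rearranging KE = ½mv² for m: m = 2·KE/v².
KE = 1.50×10^6 J; v = 81.3 mph = 36.34 m/s.
m = 2271 kg
2271 kg × (1 t / 1000 kg) = 2.271 t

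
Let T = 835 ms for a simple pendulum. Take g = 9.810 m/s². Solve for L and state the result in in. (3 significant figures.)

6.82 in

Solving T = 2π√(L/g) for L: L = g·(T/2π)².
T = 835 ms = 0.8350 s; g = 9.810 m/s².
L = 0.1733 m
0.1733 m × (1 in / 0.02540 m) = 6.821 in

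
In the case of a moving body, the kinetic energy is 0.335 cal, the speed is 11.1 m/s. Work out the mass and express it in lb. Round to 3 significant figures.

Rearranging KE = ½mv² for m: m = 2·KE/v².
KE = 0.335 cal = 1.402 J; v = 11.1 m/s.
m = 0.02275 kg
0.02275 kg × (1 lb / 0.4536 kg) = 0.05016 lb

0.0502 lb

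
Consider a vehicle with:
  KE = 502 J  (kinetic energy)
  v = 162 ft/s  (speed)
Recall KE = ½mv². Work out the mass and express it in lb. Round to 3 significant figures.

Solving KE = ½mv² for m: m = 2·KE/v².
KE = 502 J; v = 162 ft/s = 49.38 m/s.
m = 0.4118 kg
0.4118 kg × (1 lb / 0.4536 kg) = 0.9078 lb

0.908 lb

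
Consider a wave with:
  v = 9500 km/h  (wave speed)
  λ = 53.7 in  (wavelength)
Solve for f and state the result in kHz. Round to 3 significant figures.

1.93 kHz

Rearranging: f = v/λ.
v = 9500 km/h = 2639 m/s; λ = 53.7 in = 1.364 m.
f = 1935 Hz
1935 Hz × (1 kHz / 1000 Hz) = 1.935 kHz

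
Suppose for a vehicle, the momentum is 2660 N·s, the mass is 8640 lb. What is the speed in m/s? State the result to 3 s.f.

Solving p = m·v for v: v = p/m.
p = 2660 N·s = 2660 kg·m/s; m = 8640 lb = 3919 kg.
v = 0.6787 m/s

0.679 m/s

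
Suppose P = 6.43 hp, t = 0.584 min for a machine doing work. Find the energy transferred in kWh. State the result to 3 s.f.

Solving P = W/t for W: W = P·t.
P = 6.43 hp = 4795 W; t = 0.584 min = 35.04 s.
W = 1.680×10^5 J  (the unit combination reduces to kg·m²/s² = J)
1.680×10^5 J × (1 kWh / 3.600×10^6 J) = 0.04667 kWh

0.0467 kWh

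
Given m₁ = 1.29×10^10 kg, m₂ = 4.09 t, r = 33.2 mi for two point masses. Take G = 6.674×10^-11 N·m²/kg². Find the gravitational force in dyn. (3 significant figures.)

0.123 dyn

From Newton's law of gravitation: F = Gm₁m₂/r².
m₁ = 1.29×10^10 kg; m₂ = 4.09 t = 4090 kg; r = 33.2 mi = 53430 m; G = 6.674×10^-11 N·m²/kg².
F = 1.233×10^-6 N  (the unit combination reduces to kg·m/s² = N)
1.233×10^-6 N × (1 dyn / 1.000×10^-5 N) = 0.1233 dyn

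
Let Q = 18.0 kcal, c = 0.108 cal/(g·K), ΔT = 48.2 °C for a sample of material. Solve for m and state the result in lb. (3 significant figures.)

Solving Q = m·c·ΔT for m: m = Q/(c·ΔT).
Q = 18.0 kcal = 75312 J; c = 0.108 cal/(g·K) = 451.9 J/(kg·K); ΔT = 48.2 °C = 48.20 K.
m = 3.458 kg
3.458 kg × (1 lb / 0.4536 kg) = 7.623 lb

7.62 lb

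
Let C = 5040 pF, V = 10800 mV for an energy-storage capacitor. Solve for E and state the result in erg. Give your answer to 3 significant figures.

Directly: E = ½CV².
C = 5040 pF = 5.040×10^-9 F; V = 10800 mV = 10.80 V.
E = 2.939×10^-7 J
2.939×10^-7 J × (1 erg / 1.000×10^-7 J) = 2.939 erg

2.94 erg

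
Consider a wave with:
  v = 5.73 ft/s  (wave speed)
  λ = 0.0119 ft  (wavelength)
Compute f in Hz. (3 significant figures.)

Rearranging v = f·λ for f: f = v/λ.
v = 5.73 ft/s = 1.747 m/s; λ = 0.0119 ft = 0.003627 m.
f = 481.5 Hz

482 Hz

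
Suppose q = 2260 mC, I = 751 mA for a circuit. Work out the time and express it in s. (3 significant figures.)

Solving q = I·t for t: t = q/I.
q = 2260 mC = 2.260 C; I = 751 mA = 0.7510 A.
t = 3.009 s

3.01 s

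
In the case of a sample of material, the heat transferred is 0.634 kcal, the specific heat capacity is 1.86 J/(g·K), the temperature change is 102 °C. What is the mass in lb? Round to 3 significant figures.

Rearranging Q = m·c·ΔT for m: m = Q/(c·ΔT).
Q = 0.634 kcal = 2653 J; c = 1.86 J/(g·K) = 1860 J/(kg·K); ΔT = 102 °C = 102.0 K.
m = 0.01398 kg
0.01398 kg × (1 lb / 0.4536 kg) = 0.03082 lb

0.0308 lb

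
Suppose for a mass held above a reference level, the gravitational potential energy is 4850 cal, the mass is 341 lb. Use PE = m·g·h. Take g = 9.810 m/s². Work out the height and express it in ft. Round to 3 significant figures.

Rearranging PE = m·g·h for h: h = PE/(m·g).
PE = 4850 cal = 20292 J; m = 341 lb = 154.7 kg; g = 9.810 m/s².
h = 13.37 m
13.37 m × (1 ft / 0.3048 m) = 43.88 ft

43.9 ft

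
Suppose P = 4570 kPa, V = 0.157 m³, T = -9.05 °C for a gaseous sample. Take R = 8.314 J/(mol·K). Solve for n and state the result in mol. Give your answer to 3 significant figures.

Rearranging: n = PV/(RT).
P = 4570 kPa = 4.570×10^6 Pa; V = 0.157 m³; T = -9.05 °C = 264.1 K; R = 8.314 J/(mol·K).
n = 326.8 mol

327 mol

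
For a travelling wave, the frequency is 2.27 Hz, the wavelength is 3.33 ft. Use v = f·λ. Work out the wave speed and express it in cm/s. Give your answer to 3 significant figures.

230 cm/s

v is given directly by: v = fλ.
f = 2.27 Hz; λ = 3.33 ft = 1.015 m.
v = 2.304 m/s
2.304 m/s × (1 cm/s / 0.01000 m/s) = 230.4 cm/s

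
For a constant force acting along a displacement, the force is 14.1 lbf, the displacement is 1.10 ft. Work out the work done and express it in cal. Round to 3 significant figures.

W is given directly by: W = F·d.
F = 14.1 lbf = 62.72 N; d = 1.10 ft = 0.3353 m.
W = 21.03 J  (the unit combination reduces to kg·m²/s² = J)
21.03 J × (1 cal / 4.184 J) = 5.026 cal

5.03 cal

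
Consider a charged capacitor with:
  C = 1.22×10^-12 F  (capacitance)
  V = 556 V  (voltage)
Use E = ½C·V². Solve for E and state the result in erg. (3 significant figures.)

E is given directly by: E = ½CV².
C = 1.22×10^-12 F; V = 556 V.
E = 1.886×10^-7 J
1.886×10^-7 J × (1 erg / 1.000×10^-7 J) = 1.886 erg

1.89 erg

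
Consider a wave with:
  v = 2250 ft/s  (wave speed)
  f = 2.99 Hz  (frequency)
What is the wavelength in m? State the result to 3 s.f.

Solving v = f·λ for λ: λ = v/f.
v = 2250 ft/s = 685.8 m/s; f = 2.99 Hz.
λ = 229.4 m

229 m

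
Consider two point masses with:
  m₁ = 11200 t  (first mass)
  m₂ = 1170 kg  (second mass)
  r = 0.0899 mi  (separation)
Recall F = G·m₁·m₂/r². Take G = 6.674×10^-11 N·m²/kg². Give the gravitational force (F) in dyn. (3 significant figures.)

4.18 dyn

From Newton's law of gravitation: F = Gm₁m₂/r².
m₁ = 11200 t = 1.120×10^7 kg; m₂ = 1170 kg; r = 0.0899 mi = 144.7 m; G = 6.674×10^-11 N·m²/kg².
F = 4.178×10^-5 N
4.178×10^-5 N × (1 dyn / 1.000×10^-5 N) = 4.178 dyn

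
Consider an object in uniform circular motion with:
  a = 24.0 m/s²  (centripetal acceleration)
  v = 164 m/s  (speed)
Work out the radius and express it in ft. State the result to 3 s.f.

Rearranging: r = v²/a.
a = 24.0 m/s²; v = 164 m/s.
r = 1121 m
1121 m × (1 ft / 0.3048 m) = 3677 ft

3680 ft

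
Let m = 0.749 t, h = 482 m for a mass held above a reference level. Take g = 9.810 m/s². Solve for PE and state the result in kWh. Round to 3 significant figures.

PE is given directly by: PE = mgh.
m = 0.749 t = 749.0 kg; h = 482 m; g = 9.810 m/s².
PE = 3.542×10^6 J  (the unit combination reduces to kg·m²/s² = J)
3.542×10^6 J × (1 kWh / 3.600×10^6 J) = 0.9838 kWh

0.984 kWh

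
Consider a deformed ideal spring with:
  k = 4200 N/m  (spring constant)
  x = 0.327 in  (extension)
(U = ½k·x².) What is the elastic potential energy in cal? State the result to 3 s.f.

Directly: U = ½kx².
k = 4200 N/m; x = 0.327 in = 0.008306 m.
U = 0.1449 J  (the unit combination reduces to kg·m²/s² = J)
0.1449 J × (1 cal / 4.184 J) = 0.03463 cal

0.0346 cal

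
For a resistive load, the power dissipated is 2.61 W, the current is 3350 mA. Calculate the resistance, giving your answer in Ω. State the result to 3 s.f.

Solving P = I²R for R: R = P/I².
P = 2.61 W; I = 3350 mA = 3.350 A.
R = 0.2326 Ω

0.233 Ω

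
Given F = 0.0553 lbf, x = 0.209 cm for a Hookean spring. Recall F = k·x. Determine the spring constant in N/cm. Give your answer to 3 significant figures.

1.18 N/cm

From Hooke's law: k = F/x.
F = 0.0553 lbf = 0.2460 N; x = 0.209 cm = 0.002090 m.
k = 117.7 N/m
117.7 N/m × (1 N/cm / 100.0 N/m) = 1.177 N/cm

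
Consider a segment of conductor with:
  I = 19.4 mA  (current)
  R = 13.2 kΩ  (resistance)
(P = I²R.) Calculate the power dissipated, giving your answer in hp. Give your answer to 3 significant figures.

Directly: P = I²R.
I = 19.4 mA = 0.01940 A; R = 13.2 kΩ = 13200 Ω.
P = 4.968 W
4.968 W × (1 hp / 745.7 W) = 0.006662 hp

0.00666 hp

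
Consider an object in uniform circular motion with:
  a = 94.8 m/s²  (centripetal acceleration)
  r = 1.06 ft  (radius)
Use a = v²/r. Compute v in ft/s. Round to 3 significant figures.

18.2 ft/s

Solving a = v²/r for v: v = √(a·r).
a = 94.8 m/s²; r = 1.06 ft = 0.3231 m.
v = 5.534 m/s
5.534 m/s × (1 ft/s / 0.3048 m/s) = 18.16 ft/s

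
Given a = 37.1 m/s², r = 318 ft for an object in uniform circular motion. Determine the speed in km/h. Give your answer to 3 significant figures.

216 km/h

Rearranging a = v²/r for v: v = √(a·r).
a = 37.1 m/s²; r = 318 ft = 96.93 m.
v = 59.97 m/s
59.97 m/s × (1 km/h / 0.2778 m/s) = 215.9 km/h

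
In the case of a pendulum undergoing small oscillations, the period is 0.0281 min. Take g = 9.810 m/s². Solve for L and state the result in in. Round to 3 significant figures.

Solving T = 2π√(L/g) for L: L = g·(T/2π)².
T = 0.0281 min = 1.686 s; g = 9.810 m/s².
L = 0.7064 m
0.7064 m × (1 in / 0.02540 m) = 27.81 in

27.8 in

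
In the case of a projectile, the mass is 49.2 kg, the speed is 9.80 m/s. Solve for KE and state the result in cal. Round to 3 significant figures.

Directly: KE = ½mv².
m = 49.2 kg; v = 9.80 m/s.
KE = 2363 J
2363 J × (1 cal / 4.184 J) = 564.7 cal

565 cal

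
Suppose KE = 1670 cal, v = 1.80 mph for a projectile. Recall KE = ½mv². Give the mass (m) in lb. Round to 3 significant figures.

Rearranging: m = 2·KE/v².
KE = 1670 cal = 6987 J; v = 1.80 mph = 0.8047 m/s.
m = 21582 kg
21582 kg × (1 lb / 0.4536 kg) = 47581 lb

47600 lb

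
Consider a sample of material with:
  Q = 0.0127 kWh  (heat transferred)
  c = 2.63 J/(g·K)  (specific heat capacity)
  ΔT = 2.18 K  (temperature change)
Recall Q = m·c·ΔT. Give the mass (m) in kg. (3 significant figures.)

7.97 kg

Rearranging: m = Q/(c·ΔT).
Q = 0.0127 kWh = 45720 J; c = 2.63 J/(g·K) = 2630 J/(kg·K); ΔT = 2.18 K.
m = 7.974 kg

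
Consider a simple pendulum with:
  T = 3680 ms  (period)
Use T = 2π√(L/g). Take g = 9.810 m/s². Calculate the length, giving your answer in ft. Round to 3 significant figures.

Solving T = 2π√(L/g) for L: L = g·(T/2π)².
T = 3680 ms = 3.680 s; g = 9.810 m/s².
L = 3.365 m
3.365 m × (1 ft / 0.3048 m) = 11.04 ft

11.0 ft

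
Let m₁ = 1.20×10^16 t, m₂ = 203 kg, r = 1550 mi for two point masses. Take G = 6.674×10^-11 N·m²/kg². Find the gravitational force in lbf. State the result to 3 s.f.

0.00587 lbf

From Newton's law of gravitation: F = Gm₁m₂/r².
m₁ = 1.20×10^16 t = 1.200×10^19 kg; m₂ = 203 kg; r = 1550 mi = 2.494×10^6 m; G = 6.674×10^-11 N·m²/kg².
F = 0.02613 N
0.02613 N × (1 lbf / 4.448 N) = 0.005874 lbf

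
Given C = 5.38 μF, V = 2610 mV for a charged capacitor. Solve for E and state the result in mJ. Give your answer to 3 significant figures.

E is given directly by: E = ½CV².
C = 5.38 μF = 5.380×10^-6 F; V = 2610 mV = 2.610 V.
E = 1.832×10^-5 J
1.832×10^-5 J × (1 mJ / 0.001000 J) = 0.01832 mJ

0.0183 mJ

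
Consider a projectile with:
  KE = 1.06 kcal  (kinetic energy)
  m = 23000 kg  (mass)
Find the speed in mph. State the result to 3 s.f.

Solving KE = ½mv² for v: v = √(2·KE/m).
KE = 1.06 kcal = 4435 J; m = 23000 kg.
v = 0.6210 m/s
0.6210 m/s × (1 mph / 0.4470 m/s) = 1.389 mph

1.39 mph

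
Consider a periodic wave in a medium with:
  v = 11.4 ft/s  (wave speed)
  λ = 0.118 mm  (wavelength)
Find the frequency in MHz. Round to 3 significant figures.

Solving v = f·λ for f: f = v/λ.
v = 11.4 ft/s = 3.475 m/s; λ = 0.118 mm = 1.180×10^-4 m.
f = 29447 Hz
29447 Hz × (1 MHz / 1.000×10^6 Hz) = 0.02945 MHz

0.0294 MHz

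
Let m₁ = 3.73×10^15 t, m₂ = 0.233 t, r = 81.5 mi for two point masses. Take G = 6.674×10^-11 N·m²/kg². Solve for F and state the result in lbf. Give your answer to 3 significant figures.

Directly: F = Gm₁m₂/r².
m₁ = 3.73×10^15 t = 3.730×10^18 kg; m₂ = 0.233 t = 233.0 kg; r = 81.5 mi = 1.312×10^5 m; G = 6.674×10^-11 N·m²/kg².
F = 3.372 N
3.372 N × (1 lbf / 4.448 N) = 0.7580 lbf

0.758 lbf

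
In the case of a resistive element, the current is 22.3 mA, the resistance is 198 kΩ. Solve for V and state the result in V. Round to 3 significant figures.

From Ohm's law: V = IR.
I = 22.3 mA = 0.02230 A; R = 198 kΩ = 1.980×10^5 Ω.
V = 4415 V

4420 V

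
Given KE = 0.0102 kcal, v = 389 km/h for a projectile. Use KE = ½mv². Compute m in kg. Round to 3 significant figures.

Rearranging: m = 2·KE/v².
KE = 0.0102 kcal = 42.68 J; v = 389 km/h = 108.1 m/s.
m = 0.007310 kg

0.00731 kg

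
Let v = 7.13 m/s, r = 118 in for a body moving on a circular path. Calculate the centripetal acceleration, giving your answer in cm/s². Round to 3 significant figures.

1700 cm/s²

a is given directly by: a = v²/r.
v = 7.13 m/s; r = 118 in = 2.997 m.
a = 16.96 m/s²
16.96 m/s² × (1 cm/s² / 0.01000 m/s²) = 1696 cm/s²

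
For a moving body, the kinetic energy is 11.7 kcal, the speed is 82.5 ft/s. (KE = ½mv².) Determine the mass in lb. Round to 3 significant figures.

341 lb

Rearranging: m = 2·KE/v².
KE = 11.7 kcal = 48953 J; v = 82.5 ft/s = 25.15 m/s.
m = 154.8 kg
154.8 kg × (1 lb / 0.4536 kg) = 341.4 lb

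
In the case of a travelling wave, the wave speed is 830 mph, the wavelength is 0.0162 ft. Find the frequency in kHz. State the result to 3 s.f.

Rearranging v = f·λ for f: f = v/λ.
v = 830 mph = 371.0 m/s; λ = 0.0162 ft = 0.004938 m.
f = 75144 Hz
75144 Hz × (1 kHz / 1000 Hz) = 75.14 kHz

75.1 kHz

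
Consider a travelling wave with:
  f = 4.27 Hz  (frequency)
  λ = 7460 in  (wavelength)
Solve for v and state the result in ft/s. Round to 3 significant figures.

Directly: v = fλ.
f = 4.27 Hz; λ = 7460 in = 189.5 m.
v = 809.1 m/s
809.1 m/s × (1 ft/s / 0.3048 m/s) = 2655 ft/s

2650 ft/s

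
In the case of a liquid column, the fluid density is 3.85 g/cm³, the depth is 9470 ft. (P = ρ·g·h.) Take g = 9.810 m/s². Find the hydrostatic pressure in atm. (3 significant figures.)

Directly: P = ρgh.
ρ = 3.85 g/cm³ = 3850 kg/m³; h = 9470 ft = 2886 m; g = 9.810 m/s².
P = 1.090×10^8 Pa
1.090×10^8 Pa × (1 atm / 1.013×10^5 Pa) = 1076 atm

1080 atm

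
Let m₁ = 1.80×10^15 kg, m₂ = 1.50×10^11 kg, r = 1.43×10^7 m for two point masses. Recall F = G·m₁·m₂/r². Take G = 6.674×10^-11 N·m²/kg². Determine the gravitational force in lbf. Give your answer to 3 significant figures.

19.8 lbf

From Newton's law of gravitation: F = Gm₁m₂/r².
m₁ = 1.80×10^15 kg; m₂ = 1.50×10^11 kg; r = 1.43×10^7 m; G = 6.674×10^-11 N·m²/kg².
F = 88.12 N
88.12 N × (1 lbf / 4.448 N) = 19.81 lbf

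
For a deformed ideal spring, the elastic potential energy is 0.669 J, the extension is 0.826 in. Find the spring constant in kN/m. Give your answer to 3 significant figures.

3.04 kN/m

Rearranging: k = 2U/x².
U = 0.669 J; x = 0.826 in = 0.02098 m.
k = 3040 N/m
3040 N/m × (1 kN/m / 1000 N/m) = 3.040 kN/m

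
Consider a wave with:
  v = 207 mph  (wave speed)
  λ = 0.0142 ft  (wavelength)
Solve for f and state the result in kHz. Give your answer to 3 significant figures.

Solving v = f·λ for f: f = v/λ.
v = 207 mph = 92.54 m/s; λ = 0.0142 ft = 0.004328 m.
f = 21380 Hz
21380 Hz × (1 kHz / 1000 Hz) = 21.38 kHz

21.4 kHz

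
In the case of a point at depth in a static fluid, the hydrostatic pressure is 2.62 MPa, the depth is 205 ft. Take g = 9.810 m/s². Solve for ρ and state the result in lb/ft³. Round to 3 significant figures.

267 lb/ft³

Solving P = ρ·g·h for ρ: ρ = P/(g·h).
P = 2.62 MPa = 2.620×10^6 Pa; h = 205 ft = 62.48 m; g = 9.810 m/s².
ρ = 4274 kg/m³
4274 kg/m³ × (1 lb/ft³ / 16.02 kg/m³) = 266.8 lb/ft³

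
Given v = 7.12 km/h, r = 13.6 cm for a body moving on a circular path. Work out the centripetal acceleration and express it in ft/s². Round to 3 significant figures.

94.4 ft/s²

a is given directly by: a = v²/r.
v = 7.12 km/h = 1.978 m/s; r = 13.6 cm = 0.1360 m.
a = 28.76 m/s²
28.76 m/s² × (1 ft/s² / 0.3048 m/s²) = 94.36 ft/s²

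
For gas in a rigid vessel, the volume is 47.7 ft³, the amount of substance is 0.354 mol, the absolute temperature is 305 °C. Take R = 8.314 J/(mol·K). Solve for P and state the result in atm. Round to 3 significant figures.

From the ideal-gas law: P = nRT/V.
V = 47.7 ft³ = 1.351 m³; n = 0.354 mol; T = 305 °C = 578.1 K; R = 8.314 J/(mol·K).
P = 1260 Pa
1260 Pa × (1 atm / 1.013×10^5 Pa) = 0.01243 atm

0.0124 atm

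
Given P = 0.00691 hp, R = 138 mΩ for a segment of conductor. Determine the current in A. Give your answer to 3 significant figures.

Rearranging: I = √(P/R).
P = 0.00691 hp = 5.153 W; R = 138 mΩ = 0.1380 Ω.
I = 6.111 A

6.11 A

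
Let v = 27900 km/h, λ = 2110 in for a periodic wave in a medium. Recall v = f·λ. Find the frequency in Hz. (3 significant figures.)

145 Hz

Rearranging: f = v/λ.
v = 27900 km/h = 7750 m/s; λ = 2110 in = 53.59 m.
f = 144.6 Hz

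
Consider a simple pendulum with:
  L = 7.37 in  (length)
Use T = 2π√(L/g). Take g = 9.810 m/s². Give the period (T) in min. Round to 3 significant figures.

T is given directly by: T = 2π√(L/g).
L = 7.37 in = 0.1872 m; g = 9.810 m/s².
T = 0.8680 s
0.8680 s × (1 min / 60.00 s) = 0.01447 min

0.0145 min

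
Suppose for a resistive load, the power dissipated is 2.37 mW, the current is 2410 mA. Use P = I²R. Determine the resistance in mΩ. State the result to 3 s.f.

Rearranging: R = P/I².
P = 2.37 mW = 0.002370 W; I = 2410 mA = 2.410 A.
R = 4.081×10^-4 Ω
4.081×10^-4 Ω × (1 mΩ / 0.001000 Ω) = 0.4081 mΩ

0.408 mΩ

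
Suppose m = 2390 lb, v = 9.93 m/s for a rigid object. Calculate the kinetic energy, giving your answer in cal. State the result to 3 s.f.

12800 cal

KE is given directly by: KE = ½mv².
m = 2390 lb = 1084 kg; v = 9.93 m/s.
KE = 53448 J
53448 J × (1 cal / 4.184 J) = 12774 cal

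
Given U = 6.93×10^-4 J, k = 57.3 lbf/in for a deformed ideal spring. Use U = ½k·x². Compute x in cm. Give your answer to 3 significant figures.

0.0372 cm

Rearranging: x = √(2U/k).
U = 6.93×10^-4 J; k = 57.3 lbf/in = 10035 N/m.
x = 3.716×10^-4 m
3.716×10^-4 m × (1 cm / 0.01000 m) = 0.03716 cm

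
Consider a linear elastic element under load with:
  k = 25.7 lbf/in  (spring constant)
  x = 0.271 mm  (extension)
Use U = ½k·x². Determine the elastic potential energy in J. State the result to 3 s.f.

Directly: U = ½kx².
k = 25.7 lbf/in = 4501 N/m; x = 0.271 mm = 2.710×10^-4 m.
U = 1.653×10^-4 J

1.65×10^-4 J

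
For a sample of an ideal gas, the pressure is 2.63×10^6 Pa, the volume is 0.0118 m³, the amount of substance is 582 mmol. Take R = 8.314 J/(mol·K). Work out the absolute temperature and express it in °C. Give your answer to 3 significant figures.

6140 °C

Solving PV = nRT for T: T = PV/(nR).
P = 2.63×10^6 Pa; V = 0.0118 m³; n = 582 mmol = 0.5820 mol; R = 8.314 J/(mol·K).
T = 6414 K
6414 K − 273.15 = 6140 °C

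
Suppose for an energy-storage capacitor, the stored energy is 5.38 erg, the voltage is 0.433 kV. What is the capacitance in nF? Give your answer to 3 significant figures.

0.00574 nF

Rearranging E = ½C·V² for C: C = 2E/V².
E = 5.38 erg = 5.380×10^-7 J; V = 0.433 kV = 433.0 V.
C = 5.739×10^-12 F
5.739×10^-12 F × (1 nF / 1.000×10^-9 F) = 0.005739 nF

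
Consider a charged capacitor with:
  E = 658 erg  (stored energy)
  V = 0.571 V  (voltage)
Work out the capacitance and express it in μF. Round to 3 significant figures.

404 μF

Rearranging: C = 2E/V².
E = 658 erg = 6.580×10^-5 J; V = 0.571 V.
C = 4.036×10^-4 F
4.036×10^-4 F × (1 μF / 1.000×10^-6 F) = 403.6 μF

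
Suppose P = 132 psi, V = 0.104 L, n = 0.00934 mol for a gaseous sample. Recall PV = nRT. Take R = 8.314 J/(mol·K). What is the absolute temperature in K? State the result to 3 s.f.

Solving PV = nRT for T: T = PV/(nR).
P = 132 psi = 9.101×10^5 Pa; V = 0.104 L = 1.040×10^-4 m³; n = 0.00934 mol; R = 8.314 J/(mol·K).
T = 1219 K

1220 K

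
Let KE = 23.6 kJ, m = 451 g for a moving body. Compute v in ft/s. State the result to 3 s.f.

Rearranging KE = ½mv² for v: v = √(2·KE/m).
KE = 23.6 kJ = 23600 J; m = 451 g = 0.4510 kg.
v = 323.5 m/s
323.5 m/s × (1 ft/s / 0.3048 m/s) = 1061 ft/s

1060 ft/s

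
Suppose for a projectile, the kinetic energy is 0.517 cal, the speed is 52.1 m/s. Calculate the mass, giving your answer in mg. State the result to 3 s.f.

Rearranging KE = ½mv² for m: m = 2·KE/v².
KE = 0.517 cal = 2.163 J; v = 52.1 m/s.
m = 0.001594 kg
0.001594 kg × (1 mg / 1.000×10^-6 kg) = 1594 mg

1590 mg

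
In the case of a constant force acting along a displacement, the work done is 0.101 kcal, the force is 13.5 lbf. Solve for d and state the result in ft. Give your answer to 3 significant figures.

Solving W = F·d for d: d = W/F.
W = 0.101 kcal = 422.6 J; F = 13.5 lbf = 60.05 N.
d = 7.037 m
7.037 m × (1 ft / 0.3048 m) = 23.09 ft

23.1 ft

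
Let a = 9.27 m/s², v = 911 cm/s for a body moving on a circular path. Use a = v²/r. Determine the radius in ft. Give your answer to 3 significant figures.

29.4 ft

Solving a = v²/r for r: r = v²/a.
a = 9.27 m/s²; v = 911 cm/s = 9.110 m/s.
r = 8.953 m
8.953 m × (1 ft / 0.3048 m) = 29.37 ft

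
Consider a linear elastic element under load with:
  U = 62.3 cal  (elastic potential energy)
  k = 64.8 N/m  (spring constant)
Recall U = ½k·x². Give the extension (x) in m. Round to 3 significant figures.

2.84 m

Solving U = ½k·x² for x: x = √(2U/k).
U = 62.3 cal = 260.7 J; k = 64.8 N/m.
x = 2.836 m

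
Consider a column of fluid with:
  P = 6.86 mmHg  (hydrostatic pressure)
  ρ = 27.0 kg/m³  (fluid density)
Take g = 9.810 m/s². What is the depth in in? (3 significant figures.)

Rearranging: h = P/(ρ·g).
P = 6.86 mmHg = 914.6 Pa; ρ = 27.0 kg/m³; g = 9.810 m/s².
h = 3.453 m
3.453 m × (1 in / 0.02540 m) = 135.9 in

136 in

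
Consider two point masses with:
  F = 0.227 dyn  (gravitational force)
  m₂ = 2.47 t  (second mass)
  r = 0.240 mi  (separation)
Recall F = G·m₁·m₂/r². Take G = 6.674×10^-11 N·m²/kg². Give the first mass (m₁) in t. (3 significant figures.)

2050 t

From Newton's law of gravitation: m₁ = F·r²/(G·m₂).
F = 0.227 dyn = 2.270×10^-6 N; m₂ = 2.47 t = 2470 kg; r = 0.240 mi = 386.2 m; G = 6.674×10^-11 N·m²/kg².
m₁ = 2.054×10^6 kg
2.054×10^6 kg × (1 t / 1000 kg) = 2054 t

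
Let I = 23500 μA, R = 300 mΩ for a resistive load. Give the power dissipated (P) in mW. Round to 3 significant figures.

Directly: P = I²R.
I = 23500 μA = 0.02350 A; R = 300 mΩ = 0.3000 Ω.
P = 1.657×10^-4 W
1.657×10^-4 W × (1 mW / 0.001000 W) = 0.1657 mW

0.166 mW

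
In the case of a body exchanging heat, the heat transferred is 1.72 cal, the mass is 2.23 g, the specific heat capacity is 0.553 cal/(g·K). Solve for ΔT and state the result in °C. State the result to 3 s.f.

Rearranging Q = m·c·ΔT for ΔT: ΔT = Q/(m·c).
Q = 1.72 cal = 7.196 J; m = 2.23 g = 0.002230 kg; c = 0.553 cal/(g·K) = 2314 J/(kg·K).
ΔT = 1.395 K
Since 1 °C = 1 K, 1.395 °C.

1.39 °C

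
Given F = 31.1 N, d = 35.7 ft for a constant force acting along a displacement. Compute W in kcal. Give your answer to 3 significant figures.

W is given directly by: W = F·d.
F = 31.1 N; d = 35.7 ft = 10.88 m.
W = 338.4 J  (the unit combination reduces to kg·m²/s² = J)
338.4 J × (1 kcal / 4184 J) = 0.08088 kcal

0.0809 kcal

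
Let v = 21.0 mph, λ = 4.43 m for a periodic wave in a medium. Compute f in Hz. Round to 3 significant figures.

Solving v = f·λ for f: f = v/λ.
v = 21.0 mph = 9.388 m/s; λ = 4.43 m.
f = 2.119 Hz

2.12 Hz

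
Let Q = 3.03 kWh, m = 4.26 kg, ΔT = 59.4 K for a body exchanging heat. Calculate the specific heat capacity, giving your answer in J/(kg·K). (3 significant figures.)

43100 J/(kg·K)

Rearranging: c = Q/(m·ΔT).
Q = 3.03 kWh = 1.091×10^7 J; m = 4.26 kg; ΔT = 59.4 K.
c = 43107 J/(kg·K)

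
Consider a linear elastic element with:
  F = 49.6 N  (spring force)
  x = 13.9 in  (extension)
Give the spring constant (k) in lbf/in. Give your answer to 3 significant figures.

Solving F = k·x for k: k = F/x.
F = 49.6 N; x = 13.9 in = 0.3531 m.
k = 140.5 N/m
140.5 N/m × (1 lbf/in / 175.1 N/m) = 0.8022 lbf/in

0.802 lbf/in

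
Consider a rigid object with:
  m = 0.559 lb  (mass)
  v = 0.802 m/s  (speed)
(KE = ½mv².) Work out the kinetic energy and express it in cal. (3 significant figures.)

0.0195 cal

KE is given directly by: KE = ½mv².
m = 0.559 lb = 0.2536 kg; v = 0.802 m/s.
KE = 0.08154 J
0.08154 J × (1 cal / 4.184 J) = 0.01949 cal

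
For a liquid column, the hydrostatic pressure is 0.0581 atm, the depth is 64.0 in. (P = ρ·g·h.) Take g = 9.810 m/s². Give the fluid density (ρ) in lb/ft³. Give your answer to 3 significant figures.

23.0 lb/ft³

Solving P = ρ·g·h for ρ: ρ = P/(g·h).
P = 0.0581 atm = 5887 Pa; h = 64.0 in = 1.626 m; g = 9.810 m/s².
ρ = 369.2 kg/m³
369.2 kg/m³ × (1 lb/ft³ / 16.02 kg/m³) = 23.05 lb/ft³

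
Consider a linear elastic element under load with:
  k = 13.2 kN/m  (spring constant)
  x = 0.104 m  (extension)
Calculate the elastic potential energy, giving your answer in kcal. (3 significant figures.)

0.0171 kcal

Directly: U = ½kx².
k = 13.2 kN/m = 13200 N/m; x = 0.104 m.
U = 71.39 J
71.39 J × (1 kcal / 4184 J) = 0.01706 kcal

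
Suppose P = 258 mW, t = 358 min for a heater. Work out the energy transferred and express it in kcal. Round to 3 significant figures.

Rearranging: W = P·t.
P = 258 mW = 0.2580 W; t = 358 min = 21480 s.
W = 5542 J
5542 J × (1 kcal / 4184 J) = 1.325 kcal

1.32 kcal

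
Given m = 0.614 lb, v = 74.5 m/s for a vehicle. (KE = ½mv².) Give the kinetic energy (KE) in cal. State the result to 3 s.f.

185 cal

Directly: KE = ½mv².
m = 0.614 lb = 0.2785 kg; v = 74.5 m/s.
KE = 772.9 J
772.9 J × (1 cal / 4.184 J) = 184.7 cal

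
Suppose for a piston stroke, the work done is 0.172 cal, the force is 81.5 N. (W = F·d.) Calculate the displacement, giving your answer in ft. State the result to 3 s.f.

0.0290 ft

Solving W = F·d for d: d = W/F.
W = 0.172 cal = 0.7196 J; F = 81.5 N.
d = 0.008830 m
0.008830 m × (1 ft / 0.3048 m) = 0.02897 ft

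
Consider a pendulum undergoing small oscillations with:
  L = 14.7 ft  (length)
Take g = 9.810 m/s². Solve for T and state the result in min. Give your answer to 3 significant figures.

T is given directly by: T = 2π√(L/g).
L = 14.7 ft = 4.481 m; g = 9.810 m/s².
T = 4.246 s
4.246 s × (1 min / 60.00 s) = 0.07077 min

0.0708 min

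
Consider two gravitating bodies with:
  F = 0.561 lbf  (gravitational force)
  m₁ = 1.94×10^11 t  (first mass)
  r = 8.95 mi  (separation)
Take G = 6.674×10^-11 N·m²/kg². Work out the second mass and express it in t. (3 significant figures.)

40.0 t

Rearranging: m₂ = F·r²/(G·m₁).
F = 0.561 lbf = 2.495 N; m₁ = 1.94×10^11 t = 1.940×10^14 kg; r = 8.95 mi = 14404 m; G = 6.674×10^-11 N·m²/kg².
m₂ = 39986 kg
39986 kg × (1 t / 1000 kg) = 39.99 t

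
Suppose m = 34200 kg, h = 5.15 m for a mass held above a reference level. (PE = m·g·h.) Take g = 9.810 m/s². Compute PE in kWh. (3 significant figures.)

0.480 kWh

PE is given directly by: PE = mgh.
m = 34200 kg; h = 5.15 m; g = 9.810 m/s².
PE = 1.728×10^6 J
1.728×10^6 J × (1 kWh / 3.600×10^6 J) = 0.4800 kWh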